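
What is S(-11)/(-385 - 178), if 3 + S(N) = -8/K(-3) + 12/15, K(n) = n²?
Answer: 139/25335 ≈ 0.0054865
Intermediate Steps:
S(N) = -139/45 (S(N) = -3 + (-8/((-3)²) + 12/15) = -3 + (-8/9 + 12*(1/15)) = -3 + (-8*⅑ + ⅘) = -3 + (-8/9 + ⅘) = -3 - 4/45 = -139/45)
S(-11)/(-385 - 178) = -139/(45*(-385 - 178)) = -139/45/(-563) = -139/45*(-1/563) = 139/25335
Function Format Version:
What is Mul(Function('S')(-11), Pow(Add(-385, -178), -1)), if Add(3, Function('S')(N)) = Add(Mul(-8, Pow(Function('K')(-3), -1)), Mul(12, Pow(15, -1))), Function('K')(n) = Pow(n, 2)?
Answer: Rational(139, 25335) ≈ 0.0054865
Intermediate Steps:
Function('S')(N) = Rational(-139, 45) (Function('S')(N) = Add(-3, Add(Mul(-8, Pow(Pow(-3, 2), -1)), Mul(12, Pow(15, -1)))) = Add(-3, Add(Mul(-8, Pow(9, -1)), Mul(12, Rational(1, 15)))) = Add(-3, Add(Mul(-8, Rational(1, 9)), Rational(4, 5))) = Add(-3, Add(Rational(-8, 9), Rational(4, 5))) = Add(-3, Rational(-4, 45)) = Rational(-139, 45))
Mul(Function('S')(-11), Pow(Add(-385, -178), -1)) = Mul(Rational(-139, 45), Pow(Add(-385, -178), -1)) = Mul(Rational(-139, 45), Pow(-563, -1)) = Mul(Rational(-139, 45), Rational(-1, 563)) = Rational(139, 25335)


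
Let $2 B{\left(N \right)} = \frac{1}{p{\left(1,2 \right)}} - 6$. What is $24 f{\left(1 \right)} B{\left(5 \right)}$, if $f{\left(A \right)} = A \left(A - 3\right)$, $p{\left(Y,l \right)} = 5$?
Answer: $\frac{696}{5} \approx 139.2$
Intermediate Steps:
$f{\left(A \right)} = A \left(-3 + A\right)$
$B{\left(N \right)} = - \frac{29}{10}$ ($B{\left(N \right)} = \frac{\frac{1}{5} - 6}{2} = \frac{1}{2} \left(- \frac{29}{5}\right) = - \frac{29}{10}$)
$24 f{\left(1 \right)} B{\left(5 \right)} = 24 \cdot 1 \left(-3 + 1\right) \left(- \frac{29}{10}\right) = 24 \cdot 1 \left(-2\right) \left(- \frac{29}{10}\right) = 24 \left(-2\right) \left(- \frac{29}{10}\right) = \left(-48\right) \left(- \frac{29}{10}\right) = \frac{696}{5}$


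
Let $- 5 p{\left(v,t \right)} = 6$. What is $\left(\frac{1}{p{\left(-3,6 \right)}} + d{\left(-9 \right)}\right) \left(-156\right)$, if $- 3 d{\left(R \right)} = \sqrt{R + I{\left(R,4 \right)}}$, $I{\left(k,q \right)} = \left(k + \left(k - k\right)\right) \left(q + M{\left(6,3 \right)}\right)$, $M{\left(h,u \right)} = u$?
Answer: $130 + 312 i \sqrt{2} \approx 130.0 + 441.23 i$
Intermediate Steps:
$p{\left(v,t \right)} = - \frac{6}{5}$ ($p{\left(v,t \right)} = \left(- \frac{1}{5}\right) 6 = - \frac{6}{5}$)
$I{\left(k,q \right)} = k \left(3 + q\right)$ ($I{\left(k,q \right)} = \left(k + \left(k - k\right)\right) \left(q + 3\right) = \left(k + 0\right) \left(3 + q\right) = k \left(3 + q\right)$)
$d{\left(R \right)} = - \frac{2 \sqrt{2} \sqrt{R}}{3}$ ($d{\left(R \right)} = - \frac{\sqrt{R + R \left(3 + 4\right)}}{3} = - \frac{\sqrt{R + R 7}}{3} = - \frac{\sqrt{R + 7 R}}{3} = - \frac{\sqrt{8 R}}{3} = - \frac{2 \sqrt{2} \sqrt{R}}{3}$)
$\left(\frac{1}{p{\left(-3,6 \right)}} + d{\left(-9 \right)}\right) \left(-156\right) = \left(\frac{1}{- \frac{6}{5}} - \frac{2 \sqrt{2} \sqrt{-9}}{3}\right) \left(-156\right) = \left(- \frac{5}{6} - \frac{2 \sqrt{2} \cdot 3 i}{3}\right) \left(-156\right) = \left(- \frac{5}{6} - 2 i \sqrt{2}\right) \left(-156\right) = 130 + 312 i \sqrt{2}$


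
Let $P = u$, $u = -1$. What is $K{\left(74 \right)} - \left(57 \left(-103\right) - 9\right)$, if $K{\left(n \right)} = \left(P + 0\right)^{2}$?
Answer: $5881$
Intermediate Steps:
$P = -1$
$K{\left(n \right)} = 1$ ($K{\left(n \right)} = \left(-1 + 0\right)^{2} = \left(-1\right)^{2} = 1$)
$K{\left(74 \right)} - \left(57 \left(-103\right) - 9\right) = 1 - \left(57 \left(-103\right) - 9\right) = 1 - \left(-5871 - 9\right) = 1 - -5880 = 1 + 5880 = 5881$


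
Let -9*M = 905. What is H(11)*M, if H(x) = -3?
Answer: 905/3 ≈ 301.67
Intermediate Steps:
M = -905/9 (M = -1/9*905 = -905/9 ≈ -100.56)
H(11)*M = -3*(-905/9) = 905/3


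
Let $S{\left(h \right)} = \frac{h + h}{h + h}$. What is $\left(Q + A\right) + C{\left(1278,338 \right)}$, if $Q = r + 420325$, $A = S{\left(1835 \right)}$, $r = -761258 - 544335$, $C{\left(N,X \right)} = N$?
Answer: $-883989$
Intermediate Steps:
$r = -1305593$
$S{\left(h \right)} = 1$ ($S{\left(h \right)} = \frac{2 h}{2 h} = 2 h \frac{1}{2 h} = 1$)
$A = 1$
$Q = -885268$ ($Q = -1305593 + 420325 = -885268$)
$\left(Q + A\right) + C{\left(1278,338 \right)} = \left(-885268 + 1\right) + 1278 = -885267 + 1278 = -883989$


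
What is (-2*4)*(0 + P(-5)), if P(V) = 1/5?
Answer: -8/5 ≈ -1.6000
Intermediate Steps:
P(V) = ⅕
(-2*4)*(0 + P(-5)) = (-2*4)*(0 + ⅕) = -8*⅕ = -8/5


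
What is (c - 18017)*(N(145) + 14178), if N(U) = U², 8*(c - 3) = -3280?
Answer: -648580072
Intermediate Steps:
c = -407 (c = 3 + (⅛)*(-3280) = 3 - 410 = -407)
(c - 18017)*(N(145) + 14178) = (-407 - 18017)*(145² + 14178) = -18424*(21025 + 14178) = -18424*35203 = -648580072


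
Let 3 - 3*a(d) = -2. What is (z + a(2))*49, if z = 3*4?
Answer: 2009/3 ≈ 669.67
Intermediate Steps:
a(d) = 5/3 (a(d) = 1 - ⅓*(-2) = 1 + ⅔ = 5/3)
z = 12
(z + a(2))*49 = (12 + 5/3)*49 = (41/3)*49 = 2009/3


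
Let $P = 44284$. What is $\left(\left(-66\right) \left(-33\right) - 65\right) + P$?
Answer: $46397$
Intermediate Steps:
$\left(\left(-66\right) \left(-33\right) - 65\right) + P = \left(\left(-66\right) \left(-33\right) - 65\right) + 44284 = \left(2178 - 65\right) + 44284 = 2113 + 44284 = 46397$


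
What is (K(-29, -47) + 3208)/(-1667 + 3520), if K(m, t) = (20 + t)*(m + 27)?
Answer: 3262/1853 ≈ 1.7604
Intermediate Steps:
K(m, t) = (20 + t)*(27 + m)
(K(-29, -47) + 3208)/(-1667 + 3520) = ((540 + 20*(-29) + 27*(-47) - 29*(-47)) + 3208)/(-1667 + 3520) = ((540 - 580 - 1269 + 1363) + 3208)/1853 = (54 + 3208)*(1/1853) = 3262*(1/1853) = 3262/1853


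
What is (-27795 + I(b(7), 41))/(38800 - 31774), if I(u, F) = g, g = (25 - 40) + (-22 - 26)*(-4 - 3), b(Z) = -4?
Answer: -4579/1171 ≈ -3.9103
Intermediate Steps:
g = 321 (g = -15 - 48*(-7) = -15 + 336 = 321)
I(u, F) = 321
(-27795 + I(b(7), 41))/(38800 - 31774) = (-27795 + 321)/(38800 - 31774) = -27474/7026 = -27474*1/7026 = -4579/1171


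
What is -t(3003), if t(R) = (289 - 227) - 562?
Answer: 500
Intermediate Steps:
t(R) = -500 (t(R) = 62 - 562 = -500)
-t(3003) = -1*(-500) = 500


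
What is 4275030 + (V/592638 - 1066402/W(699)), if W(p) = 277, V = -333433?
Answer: 701159945762363/164160726 ≈ 4.2712e+6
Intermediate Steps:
4275030 + (V/592638 - 1066402/W(699)) = 4275030 + (-333433/592638 - 1066402/277) = 4275030 - 632082709417/164160726 = 701159945762363/164160726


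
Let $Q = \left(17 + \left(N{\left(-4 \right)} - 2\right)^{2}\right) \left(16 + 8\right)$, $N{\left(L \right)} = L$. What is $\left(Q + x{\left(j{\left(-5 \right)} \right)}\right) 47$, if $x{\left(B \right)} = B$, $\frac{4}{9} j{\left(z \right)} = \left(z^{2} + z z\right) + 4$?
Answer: $\frac{130989}{2} \approx 65495.0$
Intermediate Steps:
$j{\left(z \right)} = 9 + \frac{9 z^{2}}{2}$ ($j{\left(z \right)} = \frac{9 \left(\left(z^{2} + z z\right) + 4\right)}{4} = \frac{9 \left(\left(z^{2} + z^{2}\right) + 4\right)}{4} = \frac{9 \left(2 z^{2} + 4\right)}{4} = \frac{9 \left(4 + 2 z^{2}\right)}{4} = 9 + \frac{9 z^{2}}{2}$)
$Q = 1272$ ($Q = \left(17 + \left(-4 - 2\right)^{2}\right) \left(16 + 8\right) = \left(17 + \left(-6\right)^{2}\right) 24 = \left(17 + 36\right) 24 = 53 \cdot 24 = 1272$)
$\left(Q + x{\left(j{\left(-5 \right)} \right)}\right) 47 = \left(1272 + \left(9 + \frac{9 \left(-5\right)^{2}}{2}\right)\right) 47 = \left(1272 + \left(9 + \frac{9}{2} \cdot 25\right)\right) 47 = \left(1272 + \left(9 + \frac{225}{2}\right)\right) 47 = \left(1272 + \frac{243}{2}\right) 47 = \frac{2787}{2} \cdot 47 = \frac{130989}{2}$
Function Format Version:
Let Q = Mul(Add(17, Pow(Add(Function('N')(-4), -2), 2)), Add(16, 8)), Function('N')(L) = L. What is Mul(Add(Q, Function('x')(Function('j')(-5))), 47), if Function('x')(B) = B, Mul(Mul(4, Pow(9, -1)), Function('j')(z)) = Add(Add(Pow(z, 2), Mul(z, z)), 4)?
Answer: Rational(130989, 2) ≈ 65495.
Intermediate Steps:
Function('j')(z) = Add(9, Mul(Rational(9, 2), Pow(z, 2))) (Function('j')(z) = Mul(Rational(9, 4), Add(Add(Pow(z, 2), Mul(z, z)), 4)) = Mul(Rational(9, 4), Add(Add(Pow(z, 2), Pow(z, 2)), 4)) = Mul(Rational(9, 4), Add(Mul(2, Pow(z, 2)), 4)) = Mul(Rational(9, 4), Add(4, Mul(2, Pow(z, 2)))) = Add(9, Mul(Rational(9, 2), Pow(z, 2))))
Q = 1272 (Q = Mul(Add(17, Pow(Add(-4, -2), 2)), Add(16, 8)) = Mul(Add(17, Pow(-6, 2)), 24) = Mul(Add(17, 36), 24) = Mul(53, 24) = 1272)
Mul(Add(Q, Function('x')(Function('j')(-5))), 47) = Mul(Add(1272, Add(9, Mul(Rational(9, 2), Pow(-5, 2)))), 47) = Mul(Add(1272, Add(9, Mul(Rational(9, 2), 25))), 47) = Mul(Add(1272, Add(9, Rational(225, 2))), 47) = Mul(Add(1272, Rational(243, 2)), 47) = Mul(Rational(2787, 2), 47) = Rational(130989, 2)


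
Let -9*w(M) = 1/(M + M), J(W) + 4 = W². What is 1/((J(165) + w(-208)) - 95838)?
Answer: -3744/256902047 ≈ -1.4574e-5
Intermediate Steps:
J(W) = -4 + W²
w(M) = -1/(18*M) (w(M) = -1/(9*(M + M)) = -1/(2*M)/9 = -1/(18*M))
1/((J(165) + w(-208)) - 95838) = 1/(((-4 + 165²) - 1/18/(-208)) - 95838) = 1/(((-4 + 27225) - 1/18*(-1/208)) - 95838) = 1/((27221 + 1/3744) - 95838) = 1/(101915425/3744 - 95838) = 1/(-256902047/3744) = -3744/256902047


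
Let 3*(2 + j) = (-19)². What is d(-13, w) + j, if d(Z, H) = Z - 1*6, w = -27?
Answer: 298/3 ≈ 99.333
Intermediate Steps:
j = 355/3 (j = -2 + (⅓)*(-19)² = -2 + (⅓)*361 = -2 + 361/3 = 355/3 ≈ 118.33)
d(Z, H) = -6 + Z (d(Z, H) = Z - 6 = -6 + Z)
d(-13, w) + j = (-6 - 13) + 355/3 = -19 + 355/3 = 298/3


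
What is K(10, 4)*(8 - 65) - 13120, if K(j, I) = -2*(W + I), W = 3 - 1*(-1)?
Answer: -12208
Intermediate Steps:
W = 4 (W = 3 + 1 = 4)
K(j, I) = -8 - 2*I (K(j, I) = -2*(4 + I) = -8 - 2*I)
K(10, 4)*(8 - 65) - 13120 = (-8 - 2*4)*(8 - 65) - 13120 = (-8 - 8)*(-57) - 13120 = -16*(-57) - 13120 = 912 - 13120 = -12208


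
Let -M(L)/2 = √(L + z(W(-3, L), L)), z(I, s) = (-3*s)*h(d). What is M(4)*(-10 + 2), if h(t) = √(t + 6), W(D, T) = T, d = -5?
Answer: 32*I*√2 ≈ 45.255*I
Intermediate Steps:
h(t) = √(6 + t)
z(I, s) = -3*s (z(I, s) = (-3*s)*√(6 - 5) = (-3*s)*√1 = -3*s*1 = -3*s)
M(L) = -2*√2*√(-L) (M(L) = -2*√(L - 3*L) = -2*√2*√(-L))
M(4)*(-10 + 2) = (-2*√2*√(-1*4))*(-10 + 2) = -2*√2*√(-4)*(-8) = -2*√2*2*I*(-8) = -4*I*√2*(-8) = 32*I*√2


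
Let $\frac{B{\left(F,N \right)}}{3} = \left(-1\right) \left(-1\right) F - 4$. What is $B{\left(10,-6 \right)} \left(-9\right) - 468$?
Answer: $-630$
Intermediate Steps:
$B{\left(F,N \right)} = -12 + 3 F$ ($B{\left(F,N \right)} = 3 \left(\left(-1\right) \left(-1\right) F - 4\right) = 3 \left(1 F - 4\right) = 3 \left(F - 4\right) = 3 \left(-4 + F\right) = -12 + 3 F$)
$B{\left(10,-6 \right)} \left(-9\right) - 468 = \left(-12 + 3 \cdot 10\right) \left(-9\right) - 468 = \left(-12 + 30\right) \left(-9\right) - 468 = 18 \left(-9\right) - 468 = -162 - 468 = -630$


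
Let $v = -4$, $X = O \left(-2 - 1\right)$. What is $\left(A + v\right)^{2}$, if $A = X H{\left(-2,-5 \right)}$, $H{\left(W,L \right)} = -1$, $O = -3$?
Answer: $169$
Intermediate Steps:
$X = 9$ ($X = - 3 \left(-2 - 1\right) = \left(-3\right) \left(-3\right) = 9$)
$A = -9$ ($A = 9 \left(-1\right) = -9$)
$\left(A + v\right)^{2} = \left(-9 - 4\right)^{2} = \left(-13\right)^{2} = 169$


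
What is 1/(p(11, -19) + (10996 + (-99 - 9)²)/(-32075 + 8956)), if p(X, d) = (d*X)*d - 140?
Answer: 23119/88546229 ≈ 0.00026110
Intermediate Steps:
p(X, d) = -140 + X*d² (p(X, d) = (X*d)*d - 140 = X*d² - 140 = -140 + X*d²)
1/(p(11, -19) + (10996 + (-99 - 9)²)/(-32075 + 8956)) = 1/((-140 + 11*(-19)²) + (10996 + (-99 - 9)²)/(-32075 + 8956)) = 1/((-140 + 11*361) + (10996 + (-108)²)/(-23119)) = 1/((-140 + 3971) + (10996 + 11664)*(-1/23119)) = 1/(3831 + 22660*(-1/23119)) = 1/(3831 - 22660/23119) = 1/(88546229/23119) = 23119/88546229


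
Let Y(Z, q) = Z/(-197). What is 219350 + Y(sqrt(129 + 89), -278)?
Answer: 219350 - sqrt(218)/197 ≈ 2.1935e+5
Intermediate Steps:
Y(Z, q) = -Z/197 (Y(Z, q) = Z*(-1/197) = -Z/197)
219350 + Y(sqrt(129 + 89), -278) = 219350 - sqrt(129 + 89)/197 = 219350 - sqrt(218)/197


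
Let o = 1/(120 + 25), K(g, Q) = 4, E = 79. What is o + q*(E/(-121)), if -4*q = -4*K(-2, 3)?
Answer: -45699/17545 ≈ -2.6047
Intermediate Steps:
q = 4 (q = -(-1)*4 = -¼*(-16) = 4)
o = 1/145 ≈ 0.0068966
o + q*(E/(-121)) = 1/145 + 4*(79/(-121)) = 1/145 + 4*(79*(-1/121)) = 1/145 + 4*(-79/121) = 1/145 - 316/121 = -45699/17545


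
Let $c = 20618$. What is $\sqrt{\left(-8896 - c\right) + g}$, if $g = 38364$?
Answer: $5 \sqrt{354} \approx 94.074$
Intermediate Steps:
$\sqrt{\left(-8896 - c\right) + g} = \sqrt{\left(-8896 - 20618\right) + 38364} = \sqrt{-29514 + 38364} = \sqrt{8850} = 5 \sqrt{354}$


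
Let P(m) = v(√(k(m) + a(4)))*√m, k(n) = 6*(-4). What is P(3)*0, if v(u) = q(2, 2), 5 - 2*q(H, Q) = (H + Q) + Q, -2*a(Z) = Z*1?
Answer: 0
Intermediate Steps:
a(Z) = -Z/2
k(n) = -24
q(H, Q) = 5/2 - Q - H/2 (q(H, Q) = 5/2 - ((H + Q) + Q)/2 = 5/2 - (H + 2*Q)/2 = 5/2 + (-Q - H/2) = 5/2 - Q - H/2)
v(u) = -½ (v(u) = 5/2 - 1*2 - ½*2 = 5/2 - 2 - 1 = -½)
P(m) = -√m/2
P(3)*0 = -√3/2*0 = 0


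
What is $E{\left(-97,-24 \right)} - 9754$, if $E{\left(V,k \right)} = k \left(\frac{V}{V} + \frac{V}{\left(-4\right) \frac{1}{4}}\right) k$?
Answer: $46694$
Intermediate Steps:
$E{\left(V,k \right)} = k^{2} \left(1 - V\right)$ ($E{\left(V,k \right)} = k \left(1 + \frac{V}{\left(-4\right) \frac{1}{4}}\right) k = k \left(1 + \frac{V}{-1}\right) k = k \left(1 + V \left(-1\right)\right) k = k \left(1 - V\right) k = k^{2} \left(1 - V\right)$)
$E{\left(-97,-24 \right)} - 9754 = \left(-24\right)^{2} \left(1 - -97\right) - 9754 = 576 \left(1 + 97\right) - 9754 = 576 \cdot 98 - 9754 = 56448 - 9754 = 46694$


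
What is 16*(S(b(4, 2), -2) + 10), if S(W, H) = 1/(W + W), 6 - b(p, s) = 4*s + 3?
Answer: 792/5 ≈ 158.40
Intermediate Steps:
b(p, s) = 3 - 4*s (b(p, s) = 6 - (4*s + 3) = 6 - (3 + 4*s) = 6 + (-3 - 4*s) = 3 - 4*s)
S(W, H) = 1/(2*W)
16*(S(b(4, 2), -2) + 10) = 16*(1/(2*(3 - 4*2)) + 10) = 16*(1/(2*(3 - 8)) + 10) = 16*((½)/(-5) + 10) = 16*((½)*(-⅕) + 10) = 16*(-⅒ + 10) = 16*(99/10) = 792/5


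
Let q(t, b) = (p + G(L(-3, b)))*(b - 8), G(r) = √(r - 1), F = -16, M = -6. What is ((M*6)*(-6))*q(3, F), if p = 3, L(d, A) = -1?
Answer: -15552 - 5184*I*√2 ≈ -15552.0 - 7331.3*I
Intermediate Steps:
G(r) = √(-1 + r)
q(t, b) = (-8 + b)*(3 + I*√2) (q(t, b) = (3 + √(-1 - 1))*(b - 8) = (3 + √(-2))*(-8 + b) = (3 + I*√2)*(-8 + b) = (-8 + b)*(3 + I*√2))
((M*6)*(-6))*q(3, F) = (-6*6*(-6))*(-24 + 3*(-16) - 8*I*√2 + I*(-16)*√2) = (-36*(-6))*(-24 - 48 - 8*I*√2 - 16*I*√2) = 216*(-72 - 24*I*√2) = -15552 - 5184*I*√2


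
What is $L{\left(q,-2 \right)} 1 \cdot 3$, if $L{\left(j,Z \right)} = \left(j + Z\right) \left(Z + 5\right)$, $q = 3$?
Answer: $9$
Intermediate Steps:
$L{\left(j,Z \right)} = \left(5 + Z\right) \left(Z + j\right)$ ($L{\left(j,Z \right)} = \left(Z + j\right) \left(5 + Z\right) = \left(5 + Z\right) \left(Z + j\right)$)
$L{\left(q,-2 \right)} 1 \cdot 3 = \left(\left(-2\right)^{2} + 5 \left(-2\right) + 5 \cdot 3 - 6\right) 1 \cdot 3 = \left(4 - 10 + 15 - 6\right) 1 \cdot 3 = 3 \cdot 1 \cdot 3 = 3 \cdot 3 = 9$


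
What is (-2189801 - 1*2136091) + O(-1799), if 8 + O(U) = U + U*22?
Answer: -4367277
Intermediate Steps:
O(U) = -8 + 23*U (O(U) = -8 + (U + U*22) = -8 + (U + 22*U) = -8 + 23*U)
(-2189801 - 1*2136091) + O(-1799) = (-2189801 - 1*2136091) + (-8 + 23*(-1799)) = (-2189801 - 2136091) + (-8 - 41377) = -4325892 - 41385 = -4367277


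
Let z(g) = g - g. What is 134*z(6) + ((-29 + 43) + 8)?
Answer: 22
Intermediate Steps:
z(g) = 0
134*z(6) + ((-29 + 43) + 8) = 134*0 + ((-29 + 43) + 8) = 0 + (14 + 8) = 0 + 22 = 22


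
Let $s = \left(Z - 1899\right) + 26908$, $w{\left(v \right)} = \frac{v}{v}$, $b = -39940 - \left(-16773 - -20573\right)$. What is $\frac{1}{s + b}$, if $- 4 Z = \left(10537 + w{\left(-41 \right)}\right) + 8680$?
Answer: $- \frac{2}{47071} \approx -4.2489 \cdot 10^{-5}$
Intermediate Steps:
$b = -43740$ ($b = -39940 - \left(-16773 + 20573\right) = -39940 - 3800 = -43740$)
$w{\left(v \right)} = 1$
$Z = - \frac{9609}{2}$ ($Z = - \frac{\left(10537 + 1\right) + 8680}{4} = - \frac{10538 + 8680}{4} = \left(- \frac{1}{4}\right) 19218 = - \frac{9609}{2} \approx -4804.5$)
$s = \frac{40409}{2}$ ($s = \left(- \frac{9609}{2} - 1899\right) + 26908 = - \frac{13407}{2} + 26908 = \frac{40409}{2} \approx 20205.0$)
$\frac{1}{s + b} = \frac{1}{\frac{40409}{2} - 43740} = \frac{1}{- \frac{47071}{2}} = - \frac{2}{47071}$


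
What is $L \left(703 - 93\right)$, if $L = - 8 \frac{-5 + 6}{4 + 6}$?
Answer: $-488$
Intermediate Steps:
$L = - \frac{4}{5}$ ($L = - 8 \cdot 1 \cdot \frac{1}{10} = \left(-8\right) \frac{1}{10} = - \frac{4}{5} \approx -0.8$)
$L \left(703 - 93\right) = - \frac{4 \left(703 - 93\right)}{5} = \left(- \frac{4}{5}\right) 610 = -488$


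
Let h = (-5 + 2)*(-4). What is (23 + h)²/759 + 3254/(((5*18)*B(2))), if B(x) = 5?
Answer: 503506/56925 ≈ 8.8451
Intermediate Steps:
h = 12 (h = -3*(-4) = 12)
(23 + h)²/759 + 3254/(((5*18)*B(2))) = (23 + 12)²/759 + 3254/(((5*18)*5)) = 35²*(1/759) + 3254/((90*5)) = 1225*(1/759) + 3254/450 = 1225/759 + 3254*(1/450) = 1225/759 + 1627/225 = 503506/56925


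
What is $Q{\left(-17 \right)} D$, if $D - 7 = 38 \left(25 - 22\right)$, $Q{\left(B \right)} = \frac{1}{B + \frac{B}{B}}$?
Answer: $- \frac{121}{16} \approx -7.5625$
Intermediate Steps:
$Q{\left(B \right)} = \frac{1}{1 + B}$ ($Q{\left(B \right)} = \frac{1}{B + 1} = \frac{1}{1 + B}$)
$D = 121$ ($D = 7 + 38 \left(25 - 22\right) = 7 + 38 \cdot 3 = 7 + 114 = 121$)
$Q{\left(-17 \right)} D = \frac{1}{1 - 17} \cdot 121 = \frac{1}{-16} \cdot 121 = \left(- \frac{1}{16}\right) 121 = - \frac{121}{16}$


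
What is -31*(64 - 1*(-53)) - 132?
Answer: -3759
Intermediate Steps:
-31*(64 - 1*(-53)) - 132 = -31*(64 + 53) - 132 = -31*117 - 132 = -3627 - 132 = -3759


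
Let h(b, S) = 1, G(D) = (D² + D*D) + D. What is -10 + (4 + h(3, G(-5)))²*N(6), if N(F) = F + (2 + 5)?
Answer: 315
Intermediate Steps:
G(D) = D + 2*D² (G(D) = (D² + D²) + D = 2*D² + D = D + 2*D²)
N(F) = 7 + F (N(F) = F + 7 = 7 + F)
-10 + (4 + h(3, G(-5)))²*N(6) = -10 + (4 + 1)²*(7 + 6) = -10 + 5²*13 = -10 + 25*13 = -10 + 325 = 315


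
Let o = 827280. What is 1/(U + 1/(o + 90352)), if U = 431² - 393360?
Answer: -917632/190499485567 ≈ -4.8170e-6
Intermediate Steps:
U = -207599 (U = 185761 - 393360 = -207599)
1/(U + 1/(o + 90352)) = 1/(-207599 + 1/(827280 + 90352)) = 1/(-207599 + 1/917632) = 1/(-190499485567/917632) = -917632/190499485567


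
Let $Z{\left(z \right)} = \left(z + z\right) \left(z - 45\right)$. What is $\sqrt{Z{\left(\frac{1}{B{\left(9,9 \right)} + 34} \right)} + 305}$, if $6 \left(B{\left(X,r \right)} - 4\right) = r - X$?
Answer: $\frac{\sqrt{437002}}{38} \approx 17.396$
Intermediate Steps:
$B{\left(X,r \right)} = 4 - \frac{X}{6} + \frac{r}{6}$ ($B{\left(X,r \right)} = 4 + \frac{r - X}{6} = 4 - \left(- \frac{r}{6} + \frac{X}{6}\right) = 4 - \frac{X}{6} + \frac{r}{6}$)
$Z{\left(z \right)} = 2 z \left(-45 + z\right)$
$\sqrt{Z{\left(\frac{1}{B{\left(9,9 \right)} + 34} \right)} + 305} = \sqrt{\frac{2 \left(-45 + \frac{1}{\left(4 - \frac{3}{2} + \frac{1}{6} \cdot 9\right) + 34}\right)}{\left(4 - \frac{3}{2} + \frac{1}{6} \cdot 9\right) + 34} + 305} = \sqrt{\frac{2 \left(-45 + \frac{1}{\left(4 - \frac{3}{2} + \frac{3}{2}\right) + 34}\right)}{\left(4 - \frac{3}{2} + \frac{3}{2}\right) + 34} + 305} = \sqrt{\frac{2 \left(-45 + \frac{1}{4 + 34}\right)}{4 + 34} + 305} = \sqrt{\frac{2 \left(-45 + \frac{1}{38}\right)}{38} + 305} = \sqrt{2 \cdot \frac{1}{38} \left(-45 + \frac{1}{38}\right) + 305} = \sqrt{2 \cdot \frac{1}{38} \left(- \frac{1709}{38}\right) + 305} = \sqrt{- \frac{1709}{722} + 305} = \sqrt{\frac{218501}{722}} = \frac{\sqrt{437002}}{38}$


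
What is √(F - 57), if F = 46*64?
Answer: √2887 ≈ 53.731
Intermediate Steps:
F = 2944
√(F - 57) = √(2944 - 57) = √2887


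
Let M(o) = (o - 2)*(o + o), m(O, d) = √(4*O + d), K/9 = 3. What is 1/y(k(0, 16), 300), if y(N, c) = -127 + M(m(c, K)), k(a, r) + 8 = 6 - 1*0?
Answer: 2327/5395297 + 4*√1227/5395297 ≈ 0.00045727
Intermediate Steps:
K = 27 (K = 9*3 = 27)
k(a, r) = -2 (k(a, r) = -8 + (6 - 1*0) = -8 + (6 + 0) = -8 + 6 = -2)
m(O, d) = √(d + 4*O)
M(o) = 2*o*(-2 + o) (M(o) = (-2 + o)*(2*o) = 2*o*(-2 + o))
y(N, c) = -127 + 2*√(27 + 4*c)*(-2 + √(27 + 4*c))
1/y(k(0, 16), 300) = 1/(-73 - 4*√(27 + 4*300) + 8*300) = 1/(-73 - 4*√(27 + 1200) + 2400) = 1/(-73 - 4*√1227 + 2400) = 1/(2327 - 4*√1227)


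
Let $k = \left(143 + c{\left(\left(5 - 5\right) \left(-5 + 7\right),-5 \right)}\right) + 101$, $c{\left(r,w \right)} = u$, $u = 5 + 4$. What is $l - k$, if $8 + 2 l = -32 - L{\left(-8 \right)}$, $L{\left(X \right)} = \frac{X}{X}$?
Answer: $- \frac{547}{2} \approx -273.5$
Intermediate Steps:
$L{\left(X \right)} = 1$
$l = - \frac{41}{2}$ ($l = -4 + \frac{-32 - 1}{2} = -4 + \frac{1}{2} \left(-33\right) = -4 - \frac{33}{2} = - \frac{41}{2} \approx -20.5$)
$u = 9$
$c{\left(r,w \right)} = 9$
$k = 253$ ($k = \left(143 + 9\right) + 101 = 152 + 101 = 253$)
$l - k = - \frac{41}{2} - 253 = - \frac{547}{2}$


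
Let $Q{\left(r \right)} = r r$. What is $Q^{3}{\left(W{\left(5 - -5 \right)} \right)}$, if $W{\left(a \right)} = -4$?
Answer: $4096$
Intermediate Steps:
$Q{\left(r \right)} = r^{2}$
$Q^{3}{\left(W{\left(5 - -5 \right)} \right)} = \left(\left(-4\right)^{2}\right)^{3} = 16^{3} = 4096$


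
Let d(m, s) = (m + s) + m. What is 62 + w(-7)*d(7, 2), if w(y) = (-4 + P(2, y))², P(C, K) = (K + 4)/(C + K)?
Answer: 6174/25 ≈ 246.96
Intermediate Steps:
d(m, s) = s + 2*m
P(C, K) = (4 + K)/(C + K)
w(y) = (-4 + (4 + y)/(2 + y))²
62 + w(-7)*d(7, 2) = 62 + ((4 + 3*(-7))²/(2 - 7)²)*(2 + 2*7) = 62 + ((4 - 21)²/(-5)²)*(2 + 14) = 62 + ((1/25)*(-17)²)*16 = 62 + ((1/25)*289)*16 = 62 + (289/25)*16 = 62 + 4624/25 = 6174/25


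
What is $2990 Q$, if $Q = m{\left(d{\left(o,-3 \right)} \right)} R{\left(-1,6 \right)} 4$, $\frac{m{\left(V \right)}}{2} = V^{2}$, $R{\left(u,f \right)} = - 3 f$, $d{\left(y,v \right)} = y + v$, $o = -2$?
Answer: $-10764000$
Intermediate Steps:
$d{\left(y,v \right)} = v + y$
$m{\left(V \right)} = 2 V^{2}$
$Q = -3600$ ($Q = 2 \left(-3 - 2\right)^{2} \left(\left(-3\right) 6\right) 4 = 2 \left(-5\right)^{2} \left(-18\right) 4 = 2 \cdot 25 \left(-18\right) 4 = 50 \left(-18\right) 4 = \left(-900\right) 4 = -3600$)
$2990 Q = 2990 \left(-3600\right) = -10764000$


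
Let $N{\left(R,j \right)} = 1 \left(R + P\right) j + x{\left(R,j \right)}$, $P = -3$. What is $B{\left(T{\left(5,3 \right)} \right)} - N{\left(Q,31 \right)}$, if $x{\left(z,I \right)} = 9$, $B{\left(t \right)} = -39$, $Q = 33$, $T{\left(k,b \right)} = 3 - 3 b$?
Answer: $-978$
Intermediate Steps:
$N{\left(R,j \right)} = 9 + j \left(-3 + R\right)$ ($N{\left(R,j \right)} = 1 \left(R - 3\right) j + 9 = 1 \left(-3 + R\right) j + 9 = \left(-3 + R\right) j + 9 = j \left(-3 + R\right) + 9 = 9 + j \left(-3 + R\right)$)
$B{\left(T{\left(5,3 \right)} \right)} - N{\left(Q,31 \right)} = -39 - \left(9 - 93 + 33 \cdot 31\right) = -39 - \left(9 - 93 + 1023\right) = -39 - 939 = -978$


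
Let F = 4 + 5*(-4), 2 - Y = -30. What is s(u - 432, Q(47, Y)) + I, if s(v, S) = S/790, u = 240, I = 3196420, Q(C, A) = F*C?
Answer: 1262585524/395 ≈ 3.1964e+6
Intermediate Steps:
Y = 32 (Y = 2 - 1*(-30) = 2 + 30 = 32)
F = -16 (F = 4 - 20 = -16)
Q(C, A) = -16*C
s(v, S) = S/790 (s(v, S) = S*(1/790) = S/790)
s(u - 432, Q(47, Y)) + I = (-16*47)/790 + 3196420 = (1/790)*(-752) + 3196420 = -376/395 + 3196420 = 1262585524/395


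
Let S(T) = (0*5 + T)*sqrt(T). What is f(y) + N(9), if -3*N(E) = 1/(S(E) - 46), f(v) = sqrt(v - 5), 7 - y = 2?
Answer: 1/57 ≈ 0.017544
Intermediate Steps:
y = 5 (y = 7 - 1*2 = 7 - 2 = 5)
f(v) = sqrt(-5 + v)
S(T) = T**(3/2) (S(T) = (0 + T)*sqrt(T) = T*sqrt(T) = T**(3/2))
N(E) = -1/(3*(-46 + E**(3/2))) (N(E) = -1/(3*(E**(3/2) - 46)) = -1/(3*(-46 + E**(3/2))))
f(y) + N(9) = sqrt(-5 + 5) - 1/(-138 + 3*9**(3/2)) = sqrt(0) - 1/(-138 + 3*27) = 0 - 1/(-138 + 81) = 0 - 1/(-57) = 0 - 1*(-1/57) = 0 + 1/57 = 1/57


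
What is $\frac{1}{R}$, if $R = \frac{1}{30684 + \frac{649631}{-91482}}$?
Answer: $\frac{2806384057}{91482} \approx 30677.0$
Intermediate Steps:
$R = \frac{91482}{2806384057}$ ($R = \frac{1}{30684 + 649631 \left(- \frac{1}{91482}\right)} = \frac{1}{30684 - \frac{649631}{91482}} = \frac{1}{\frac{2806384057}{91482}} = \frac{91482}{2806384057} \approx 3.2598 \cdot 10^{-5}$)
$\frac{1}{R} = \frac{1}{\frac{91482}{2806384057}} = \frac{2806384057}{91482}$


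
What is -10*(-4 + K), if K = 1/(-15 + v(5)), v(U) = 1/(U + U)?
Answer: 6060/149 ≈ 40.671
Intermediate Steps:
v(U) = 1/(2*U)
K = -10/149 (K = 1/(-15 + (½)/5) = 1/(-15 + (½)*(⅕)) = 1/(-15 + ⅒) = 1/(-149/10) = -10/149 ≈ -0.067114)
-10*(-4 + K) = -10*(-4 - 10/149) = -10*(-606/149) = 6060/149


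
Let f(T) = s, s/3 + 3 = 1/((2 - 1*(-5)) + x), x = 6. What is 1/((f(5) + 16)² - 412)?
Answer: -169/60792 ≈ -0.0027800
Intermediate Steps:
s = -114/13 (s = -9 + 3/((2 - 1*(-5)) + 6) = -9 + 3/((2 + 5) + 6) = -9 + 3/(7 + 6) = -9 + 3/13 = -114/13 ≈ -8.7692)
f(T) = -114/13
1/((f(5) + 16)² - 412) = 1/((-114/13 + 16)² - 412) = 1/((94/13)² - 412) = 1/(8836/169 - 412) = 1/(-60792/169) = -169/60792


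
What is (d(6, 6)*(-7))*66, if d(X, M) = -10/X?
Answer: 770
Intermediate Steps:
(d(6, 6)*(-7))*66 = (-10/6*(-7))*66 = (-10*⅙*(-7))*66 = -5/3*(-7)*66 = (35/3)*66 = 770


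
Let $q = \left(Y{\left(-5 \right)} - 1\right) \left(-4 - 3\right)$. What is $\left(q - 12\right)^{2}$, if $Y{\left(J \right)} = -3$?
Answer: $256$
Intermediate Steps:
$q = 28$ ($q = \left(-3 - 1\right) \left(-4 - 3\right) = - 4 \left(-4 - 3\right) = \left(-4\right) \left(-7\right) = 28$)
$\left(q - 12\right)^{2} = \left(28 - 12\right)^{2} = 16^{2} = 256$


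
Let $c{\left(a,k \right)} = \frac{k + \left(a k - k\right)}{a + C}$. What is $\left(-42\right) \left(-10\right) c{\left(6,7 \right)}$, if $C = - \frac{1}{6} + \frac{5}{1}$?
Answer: $\frac{21168}{13} \approx 1628.3$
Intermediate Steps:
$C = \frac{29}{6}$ ($C = \left(-1\right) \frac{1}{6} + 5 \cdot 1 = - \frac{1}{6} + 5 = \frac{29}{6} \approx 4.8333$)
$c{\left(a,k \right)} = \frac{a k}{\frac{29}{6} + a}$ ($c{\left(a,k \right)} = \frac{k + \left(a k - k\right)}{a + \frac{29}{6}} = \frac{k + \left(- k + a k\right)}{\frac{29}{6} + a} = \frac{a k}{\frac{29}{6} + a}$)
$\left(-42\right) \left(-10\right) c{\left(6,7 \right)} = \left(-42\right) \left(-10\right) 6 \cdot 6 \cdot 7 \frac{1}{29 + 6 \cdot 6} = 420 \cdot 6 \cdot 6 \cdot 7 \frac{1}{29 + 36} = 420 \cdot 6 \cdot 6 \cdot 7 \cdot \frac{1}{65} = 420 \cdot \frac{252}{65} = \frac{21168}{13}$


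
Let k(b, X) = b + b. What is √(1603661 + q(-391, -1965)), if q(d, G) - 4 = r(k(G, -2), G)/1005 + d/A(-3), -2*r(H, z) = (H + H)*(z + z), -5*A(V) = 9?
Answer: 2*√16044390170/201 ≈ 1260.4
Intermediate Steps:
k(b, X) = 2*b
A(V) = -9/5 (A(V) = -⅕*9 = -9/5)
r(H, z) = -2*H*z (r(H, z) = -(H + H)*(z + z)/2 = -2*H*2*z/2 = -2*H*z)
q(d, G) = 4 - 5*d/9 - 4*G²/1005 (q(d, G) = 4 + (-2*2*G*G/1005 + d/(-9/5)) = 4 + (-4*G²*(1/1005) + d*(-5/9)) = 4 + (-4*G²/1005 - 5*d/9) = 4 + (-5*d/9 - 4*G²/1005) = 4 - 5*d/9 - 4*G²/1005)
√(1603661 + q(-391, -1965)) = √(1603661 + (4 - 5/9*(-391) - 4/1005*(-1965)²)) = √(1603661 + (4 + 1955/9 - 4/1005*3861225)) = √(1603661 + (4 + 1955/9 - 1029660/67)) = √(1603661 - 9133543/603) = √(957874040/603) = 2*√16044390170/201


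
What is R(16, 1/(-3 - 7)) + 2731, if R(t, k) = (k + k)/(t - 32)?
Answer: 218481/80 ≈ 2731.0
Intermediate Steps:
R(t, k) = 2*k/(-32 + t) (R(t, k) = (2*k)/(-32 + t) = 2*k/(-32 + t))
R(16, 1/(-3 - 7)) + 2731 = 2/((-3 - 7)*(-32 + 16)) + 2731 = 2/(-10*(-16)) + 2731 = 2*(-⅒)*(-1/16) + 2731 = 1/80 + 2731 = 218481/80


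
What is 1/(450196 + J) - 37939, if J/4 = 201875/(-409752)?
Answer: -1749631951337209/46116975973 ≈ -37939.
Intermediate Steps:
J = -201875/102438 (J = 4*(201875/(-409752)) = 4*(201875*(-1/409752)) = 4*(-201875/409752) = -201875/102438 ≈ -1.9707)
1/(450196 + J) - 37939 = 1/(450196 - 201875/102438) - 37939 = 1/(46116975973/102438) - 37939 = 102438/46116975973 - 37939 = -1749631951337209/46116975973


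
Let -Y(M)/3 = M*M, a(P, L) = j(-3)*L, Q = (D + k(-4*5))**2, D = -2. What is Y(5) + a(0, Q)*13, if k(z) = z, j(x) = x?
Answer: -18951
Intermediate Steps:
Q = 484 (Q = (-2 - 4*5)**2 = (-2 - 20)**2 = (-22)**2 = 484)
a(P, L) = -3*L
Y(M) = -3*M**2 (Y(M) = -3*M*M = -3*M**2)
Y(5) + a(0, Q)*13 = -3*5**2 - 3*484*13 = -3*25 - 1452*13 = -75 - 18876 = -18951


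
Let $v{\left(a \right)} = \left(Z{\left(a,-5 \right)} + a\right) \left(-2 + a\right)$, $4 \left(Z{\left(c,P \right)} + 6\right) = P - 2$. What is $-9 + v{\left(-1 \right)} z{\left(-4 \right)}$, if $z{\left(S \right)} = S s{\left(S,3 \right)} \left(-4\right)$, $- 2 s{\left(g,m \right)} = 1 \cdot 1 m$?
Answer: $-639$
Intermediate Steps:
$s{\left(g,m \right)} = - \frac{m}{2}$ ($s{\left(g,m \right)} = - \frac{1 \cdot 1 m}{2} = - \frac{1 m}{2} = - \frac{m}{2}$)
$Z{\left(c,P \right)} = - \frac{13}{2} + \frac{P}{4}$ ($Z{\left(c,P \right)} = -6 + \frac{P - 2}{4} = -6 + \frac{-2 + P}{4} = -6 + \left(- \frac{1}{2} + \frac{P}{4}\right) = - \frac{13}{2} + \frac{P}{4}$)
$z{\left(S \right)} = 6 S$ ($z{\left(S \right)} = S \left(\left(- \frac{1}{2}\right) 3\right) \left(-4\right) = S \left(- \frac{3}{2}\right) \left(-4\right) = - \frac{3 S}{2} \left(-4\right) = 6 S$)
$v{\left(a \right)} = \left(-2 + a\right) \left(- \frac{31}{4} + a\right)$ ($v{\left(a \right)} = \left(\left(- \frac{13}{2} + \frac{1}{4} \left(-5\right)\right) + a\right) \left(-2 + a\right) = \left(\left(- \frac{13}{2} - \frac{5}{4}\right) + a\right) \left(-2 + a\right) = \left(- \frac{31}{4} + a\right) \left(-2 + a\right) = \left(-2 + a\right) \left(- \frac{31}{4} + a\right)$)
$-9 + v{\left(-1 \right)} z{\left(-4 \right)} = -9 + \left(\frac{31}{2} + \left(-1\right)^{2} - - \frac{39}{4}\right) 6 \left(-4\right) = -9 + \left(\frac{31}{2} + 1 + \frac{39}{4}\right) \left(-24\right) = -9 + \frac{105}{4} \left(-24\right) = -9 - 630 = -639$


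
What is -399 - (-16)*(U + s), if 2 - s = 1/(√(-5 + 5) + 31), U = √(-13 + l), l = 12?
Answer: -11393/31 + 16*I ≈ -367.52 + 16.0*I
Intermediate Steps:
U = I (U = √(-13 + 12) = √(-1) = I ≈ 1.0*I)
s = 61/31 (s = 2 - 1/(√(-5 + 5) + 31) = 2 - 1/(√0 + 31) = 2 - 1/(0 + 31) = 2 - 1/31 = 61/31 ≈ 1.9677)
-399 - (-16)*(U + s) = -399 - (-16)*(I + 61/31) = -399 - (-16)*(61/31 + I) = -399 - (-976/31 - 16*I) = -399 + (976/31 + 16*I) = -11393/31 + 16*I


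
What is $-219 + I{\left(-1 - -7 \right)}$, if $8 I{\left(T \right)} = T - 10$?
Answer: $- \frac{439}{2} \approx -219.5$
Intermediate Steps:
$I{\left(T \right)} = - \frac{5}{4} + \frac{T}{8}$ ($I{\left(T \right)} = \frac{T - 10}{8} = \frac{-10 + T}{8} = - \frac{5}{4} + \frac{T}{8}$)
$-219 + I{\left(-1 - -7 \right)} = -219 - \left(\frac{5}{4} - \frac{-1 - -7}{8}\right) = -219 - \left(\frac{5}{4} - \frac{-1 + 7}{8}\right) = -219 + \left(- \frac{5}{4} + \frac{1}{8} \cdot 6\right) = -219 + \left(- \frac{5}{4} + \frac{3}{4}\right) = -219 - \frac{1}{2} = - \frac{439}{2}$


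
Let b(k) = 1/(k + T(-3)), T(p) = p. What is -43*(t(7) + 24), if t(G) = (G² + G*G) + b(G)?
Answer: -21027/4 ≈ -5256.8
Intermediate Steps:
b(k) = 1/(-3 + k) (b(k) = 1/(k - 3) = 1/(-3 + k))
t(G) = 1/(-3 + G) + 2*G² (t(G) = (G² + G*G) + 1/(-3 + G) = (G² + G²) + 1/(-3 + G) = 2*G² + 1/(-3 + G) = 1/(-3 + G) + 2*G²)
-43*(t(7) + 24) = -43*((1 + 2*7²*(-3 + 7))/(-3 + 7) + 24) = -43*((1 + 2*49*4)/4 + 24) = -43*((1 + 392)/4 + 24) = -43*((¼)*393 + 24) = -43*(393/4 + 24) = -43*489/4 = -21027/4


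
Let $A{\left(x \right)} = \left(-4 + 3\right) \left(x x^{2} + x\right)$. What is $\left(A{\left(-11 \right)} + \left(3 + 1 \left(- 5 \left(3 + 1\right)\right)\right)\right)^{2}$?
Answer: $1755625$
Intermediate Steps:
$A{\left(x \right)} = - x - x^{3}$ ($A{\left(x \right)} = - (x^{3} + x) = - (x + x^{3}) = - x - x^{3}$)
$\left(A{\left(-11 \right)} + \left(3 + 1 \left(- 5 \left(3 + 1\right)\right)\right)\right)^{2} = \left(\left(\left(-1\right) \left(-11\right) - \left(-11\right)^{3}\right) + \left(3 + 1 \left(- 5 \left(3 + 1\right)\right)\right)\right)^{2} = \left(\left(11 - -1331\right) + \left(3 + 1 \left(\left(-5\right) 4\right)\right)\right)^{2} = \left(\left(11 + 1331\right) + \left(3 + 1 \left(-20\right)\right)\right)^{2} = \left(1342 + \left(3 - 20\right)\right)^{2} = \left(1342 - 17\right)^{2} = 1325^{2} = 1755625$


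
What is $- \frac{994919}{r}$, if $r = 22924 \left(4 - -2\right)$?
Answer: $- \frac{994919}{137544} \approx -7.2335$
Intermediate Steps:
$r = 137544$ ($r = 22924 \left(4 + 2\right) = 22924 \cdot 6 = 137544$)
$- \frac{994919}{r} = - \frac{994919}{137544}$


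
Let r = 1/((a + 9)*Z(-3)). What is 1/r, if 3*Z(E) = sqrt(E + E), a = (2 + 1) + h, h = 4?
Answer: 16*I*sqrt(6)/3 ≈ 13.064*I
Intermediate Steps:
a = 7 (a = (2 + 1) + 4 = 3 + 4 = 7)
Z(E) = sqrt(2)*sqrt(E)/3 (Z(E) = sqrt(E + E)/3 = sqrt(2*E)/3 = (sqrt(2)*sqrt(E))/3 = sqrt(2)*sqrt(E)/3)
r = -I*sqrt(6)/32 (r = 1/((7 + 9)*(sqrt(2)*sqrt(-3)/3)) = 1/(16*(sqrt(2)*(I*sqrt(3))/3)) = 1/(16*(I*sqrt(6)/3)) = 1/(16*I*sqrt(6)/3) = -I*sqrt(6)/32 ≈ -0.076547*I)
1/r = 1/(-I*sqrt(6)/32) = 16*I*sqrt(6)/3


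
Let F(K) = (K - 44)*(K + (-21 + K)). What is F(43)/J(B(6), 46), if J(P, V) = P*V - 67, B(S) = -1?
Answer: 65/113 ≈ 0.57522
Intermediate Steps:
J(P, V) = -67 + P*V
F(K) = (-44 + K)*(-21 + 2*K)
F(43)/J(B(6), 46) = (924 - 109*43 + 2*43**2)/(-67 - 1*46) = (924 - 4687 + 2*1849)/(-67 - 46) = (924 - 4687 + 3698)/(-113) = -65*(-1/113) = 65/113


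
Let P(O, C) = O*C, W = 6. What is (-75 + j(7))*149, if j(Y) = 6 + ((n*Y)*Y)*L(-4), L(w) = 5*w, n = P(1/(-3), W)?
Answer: 281759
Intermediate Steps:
P(O, C) = C*O
n = -2 (n = 6*(1/(-3)) = 6*(1*(-⅓)) = 6*(-⅓) = -2)
j(Y) = 6 + 40*Y² (j(Y) = 6 + ((-2*Y)*Y)*(5*(-4)) = 6 - 2*Y²*(-20) = 6 + 40*Y²)
(-75 + j(7))*149 = (-75 + (6 + 40*7²))*149 = (-75 + (6 + 40*49))*149 = (-75 + (6 + 1960))*149 = (-75 + 1966)*149 = 1891*149 = 281759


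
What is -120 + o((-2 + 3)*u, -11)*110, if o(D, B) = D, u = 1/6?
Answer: -305/3 ≈ -101.67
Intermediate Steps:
u = ⅙ ≈ 0.16667
-120 + o((-2 + 3)*u, -11)*110 = -120 + ((-2 + 3)*(⅙))*110 = -120 + (1*(⅙))*110 = -120 + (⅙)*110 = -120 + 55/3 = -305/3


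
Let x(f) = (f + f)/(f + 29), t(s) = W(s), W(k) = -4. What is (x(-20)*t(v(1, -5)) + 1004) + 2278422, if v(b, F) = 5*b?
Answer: 20514994/9 ≈ 2.2794e+6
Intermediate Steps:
t(s) = -4
x(f) = 2*f/(29 + f) (x(f) = (2*f)/(29 + f) = 2*f/(29 + f))
(x(-20)*t(v(1, -5)) + 1004) + 2278422 = ((2*(-20)/(29 - 20))*(-4) + 1004) + 2278422 = ((2*(-20)/9)*(-4) + 1004) + 2278422 = ((2*(-20)*(⅑))*(-4) + 1004) + 2278422 = (-40/9*(-4) + 1004) + 2278422 = (160/9 + 1004) + 2278422 = 9196/9 + 2278422 = 20514994/9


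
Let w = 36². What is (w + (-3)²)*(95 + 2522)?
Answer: 3415185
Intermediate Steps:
w = 1296
(w + (-3)²)*(95 + 2522) = (1296 + (-3)²)*(95 + 2522) = (1296 + 9)*2617 = 1305*2617 = 3415185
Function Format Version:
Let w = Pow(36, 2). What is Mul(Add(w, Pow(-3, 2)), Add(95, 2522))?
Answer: 3415185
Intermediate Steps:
w = 1296
Mul(Add(w, Pow(-3, 2)), Add(95, 2522)) = Mul(Add(1296, Pow(-3, 2)), Add(95, 2522)) = Mul(Add(1296, 9), 2617) = Mul(1305, 2617) = 3415185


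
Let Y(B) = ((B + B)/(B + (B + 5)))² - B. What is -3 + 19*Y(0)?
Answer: -3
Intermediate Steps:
Y(B) = -B + 4*B²/(5 + 2*B)² (Y(B) = ((2*B)/(B + (5 + B)))² - B = ((2*B)/(5 + 2*B))² - B = (2*B/(5 + 2*B))² - B = 4*B²/(5 + 2*B)² - B = -B + 4*B²/(5 + 2*B)²)
-3 + 19*Y(0) = -3 + 19*(-1*0 + 4*0²/(5 + 2*0)²) = -3 + 19*(0 + 4*0/(5 + 0)²) = -3 + 19*(0 + 4*0/5²) = -3 + 19*(0 + 4*0*(1/25)) = -3 + 19*(0 + 0) = -3 + 19*0 = -3 + 0 = -3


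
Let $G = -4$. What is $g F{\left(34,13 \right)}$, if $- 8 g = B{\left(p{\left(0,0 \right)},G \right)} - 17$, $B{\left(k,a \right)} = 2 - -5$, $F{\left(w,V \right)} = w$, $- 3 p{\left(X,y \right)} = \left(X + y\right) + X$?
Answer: $\frac{85}{2} \approx 42.5$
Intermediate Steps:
$p{\left(X,y \right)} = - \frac{2 X}{3} - \frac{y}{3}$ ($p{\left(X,y \right)} = - \frac{\left(X + y\right) + X}{3} = - \frac{y + 2 X}{3} = - \frac{2 X}{3} - \frac{y}{3}$)
$B{\left(k,a \right)} = 7$ ($B{\left(k,a \right)} = 2 + 5 = 7$)
$g = \frac{5}{4}$ ($g = - \frac{7 - 17}{8} = \left(- \frac{1}{8}\right) \left(-10\right) = \frac{5}{4} \approx 1.25$)
$g F{\left(34,13 \right)} = \frac{5}{4} \cdot 34 = \frac{85}{2}$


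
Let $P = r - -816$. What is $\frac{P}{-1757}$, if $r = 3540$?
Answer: $- \frac{4356}{1757} \approx -2.4792$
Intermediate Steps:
$P = 4356$ ($P = 3540 - -816 = 3540 + 816 = 4356$)
$\frac{P}{-1757} = \frac{4356}{-1757} = 4356 \left(- \frac{1}{1757}\right) = - \frac{4356}{1757}$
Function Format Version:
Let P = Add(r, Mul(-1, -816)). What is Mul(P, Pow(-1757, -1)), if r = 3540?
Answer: Rational(-4356, 1757) ≈ -2.4792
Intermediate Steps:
P = 4356 (P = Add(3540, Mul(-1, -816)) = Add(3540, 816) = 4356)
Mul(P, Pow(-1757, -1)) = Mul(4356, Pow(-1757, -1)) = Mul(4356, Rational(-1, 1757)) = Rational(-4356, 1757)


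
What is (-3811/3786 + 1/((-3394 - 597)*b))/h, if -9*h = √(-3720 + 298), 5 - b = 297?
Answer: -6661843359*I*√3422/2516366782904 ≈ -0.15487*I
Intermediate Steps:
b = -292 (b = 5 - 1*297 = 5 - 297 = -292)
h = -I*√3422/9 (h = -√(-3720 + 298)/9 = -I*√3422/9 ≈ -6.4998*I)
(-3811/3786 + 1/((-3394 - 597)*b))/h = (-3811/3786 + 1/(-3394 - 597*(-292)))/((-I*√3422/9)) = (-3811*1/3786 - 1/292/(-3991))*(9*I*√3422/3422) = (-3811/3786 - 1/3991*(-1/292))*(9*I*√3422/3422) = (-3811/3786 + 1/1165372)*(9*I*√3422/3422) = -6661843359*I*√3422/2516366782904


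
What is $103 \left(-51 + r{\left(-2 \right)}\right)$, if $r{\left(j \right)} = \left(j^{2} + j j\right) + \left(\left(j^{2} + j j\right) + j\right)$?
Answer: $-3811$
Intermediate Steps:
$r{\left(j \right)} = j + 4 j^{2}$ ($r{\left(j \right)} = \left(j^{2} + j^{2}\right) + \left(\left(j^{2} + j^{2}\right) + j\right) = 2 j^{2} + \left(2 j^{2} + j\right) = 2 j^{2} + \left(j + 2 j^{2}\right) = j + 4 j^{2}$)
$103 \left(-51 + r{\left(-2 \right)}\right) = 103 \left(-51 - 2 \left(1 + 4 \left(-2\right)\right)\right) = 103 \left(-51 - 2 \left(1 - 8\right)\right) = 103 \left(-51 - -14\right) = 103 \left(-51 + 14\right) = 103 \left(-37\right) = -3811$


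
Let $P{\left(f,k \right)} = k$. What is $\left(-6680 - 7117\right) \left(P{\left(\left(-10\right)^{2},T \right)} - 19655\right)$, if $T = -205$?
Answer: $274008420$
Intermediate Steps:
$\left(-6680 - 7117\right) \left(P{\left(\left(-10\right)^{2},T \right)} - 19655\right) = \left(-6680 - 7117\right) \left(-205 - 19655\right) = \left(-13797\right) \left(-19860\right) = 274008420$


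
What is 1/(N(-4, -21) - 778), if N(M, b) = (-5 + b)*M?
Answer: -1/674 ≈ -0.0014837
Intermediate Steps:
N(M, b) = M*(-5 + b)
1/(N(-4, -21) - 778) = 1/(-4*(-5 - 21) - 778) = 1/(-4*(-26) - 778) = 1/(104 - 778) = 1/(-674) = -1/674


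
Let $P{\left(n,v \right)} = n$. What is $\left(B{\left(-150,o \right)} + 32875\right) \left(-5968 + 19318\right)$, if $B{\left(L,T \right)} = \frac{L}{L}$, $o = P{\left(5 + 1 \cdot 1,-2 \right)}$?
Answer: $438894600$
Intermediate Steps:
$o = 6$ ($o = 5 + 1 \cdot 1 = 5 + 1 = 6$)
$B{\left(L,T \right)} = 1$
$\left(B{\left(-150,o \right)} + 32875\right) \left(-5968 + 19318\right) = \left(1 + 32875\right) \left(-5968 + 19318\right) = 32876 \cdot 13350 = 438894600$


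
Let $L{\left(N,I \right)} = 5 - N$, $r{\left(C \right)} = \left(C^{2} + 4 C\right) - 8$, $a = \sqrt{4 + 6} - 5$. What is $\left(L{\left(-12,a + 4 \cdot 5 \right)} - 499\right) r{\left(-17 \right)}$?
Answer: $-102666$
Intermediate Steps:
$a = -5 + \sqrt{10}$ ($a = \sqrt{10} - 5 = -5 + \sqrt{10} \approx -1.8377$)
$r{\left(C \right)} = -8 + C^{2} + 4 C$
$\left(L{\left(-12,a + 4 \cdot 5 \right)} - 499\right) r{\left(-17 \right)} = \left(\left(5 - -12\right) - 499\right) \left(-8 + \left(-17\right)^{2} + 4 \left(-17\right)\right) = \left(\left(5 + 12\right) - 499\right) \left(-8 + 289 - 68\right) = \left(17 - 499\right) 213 = \left(-482\right) 213 = -102666$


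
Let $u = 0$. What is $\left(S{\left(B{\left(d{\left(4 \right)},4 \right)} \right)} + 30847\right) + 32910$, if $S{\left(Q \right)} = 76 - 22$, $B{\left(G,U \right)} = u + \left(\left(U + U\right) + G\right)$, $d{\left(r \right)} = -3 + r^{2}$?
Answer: $63811$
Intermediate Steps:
$B{\left(G,U \right)} = G + 2 U$ ($B{\left(G,U \right)} = 0 + \left(\left(U + U\right) + G\right) = 0 + \left(2 U + G\right) = 0 + \left(G + 2 U\right) = G + 2 U$)
$S{\left(Q \right)} = 54$
$\left(S{\left(B{\left(d{\left(4 \right)},4 \right)} \right)} + 30847\right) + 32910 = \left(54 + 30847\right) + 32910 = 30901 + 32910 = 63811$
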